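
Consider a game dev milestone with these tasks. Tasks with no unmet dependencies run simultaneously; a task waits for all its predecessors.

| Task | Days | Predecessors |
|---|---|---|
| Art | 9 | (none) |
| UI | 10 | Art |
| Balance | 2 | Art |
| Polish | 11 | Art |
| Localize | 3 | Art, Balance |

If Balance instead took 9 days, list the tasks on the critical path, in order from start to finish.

Art, Balance, Localize

As given, the longest chain is Art→Polish = 9+11 = 20, so the finish is 20 days.
The longest path through Balance is only 14 days, so Balance has float 6.
The binding chain switches to Art→Balance→Localize = 9+9+3 = 21; finish 21 days.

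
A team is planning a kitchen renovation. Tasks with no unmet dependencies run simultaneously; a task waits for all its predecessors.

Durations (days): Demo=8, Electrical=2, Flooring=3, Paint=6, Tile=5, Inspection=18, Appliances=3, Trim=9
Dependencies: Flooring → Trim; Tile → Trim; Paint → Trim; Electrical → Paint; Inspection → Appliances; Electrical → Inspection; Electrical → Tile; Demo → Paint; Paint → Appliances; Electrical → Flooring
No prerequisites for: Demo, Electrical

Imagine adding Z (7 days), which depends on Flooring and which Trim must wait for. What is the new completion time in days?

23

Originally the plan takes 23 days.
With Z inserted, Trim now waits for max(Paint, Flooring, Tile, Z).
New critical path: Demo→Paint→Trim = 8+6+9 = 23 ⇒ 23 days.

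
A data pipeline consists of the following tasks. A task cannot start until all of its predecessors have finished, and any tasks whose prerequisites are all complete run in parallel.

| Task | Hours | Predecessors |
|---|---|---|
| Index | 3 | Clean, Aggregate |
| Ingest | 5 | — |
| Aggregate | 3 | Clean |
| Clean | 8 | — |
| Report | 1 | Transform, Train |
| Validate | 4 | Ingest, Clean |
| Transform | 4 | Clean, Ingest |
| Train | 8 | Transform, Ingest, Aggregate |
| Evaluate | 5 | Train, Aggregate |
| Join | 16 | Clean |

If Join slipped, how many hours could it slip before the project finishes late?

1

Critical path: Clean→Transform→Train→Evaluate = 8+4+8+5 = 25, so the finish is 25 hours.
The longest chain containing Join totals 24 hours.
Slack of Join = 9 − 8 = 1 hour.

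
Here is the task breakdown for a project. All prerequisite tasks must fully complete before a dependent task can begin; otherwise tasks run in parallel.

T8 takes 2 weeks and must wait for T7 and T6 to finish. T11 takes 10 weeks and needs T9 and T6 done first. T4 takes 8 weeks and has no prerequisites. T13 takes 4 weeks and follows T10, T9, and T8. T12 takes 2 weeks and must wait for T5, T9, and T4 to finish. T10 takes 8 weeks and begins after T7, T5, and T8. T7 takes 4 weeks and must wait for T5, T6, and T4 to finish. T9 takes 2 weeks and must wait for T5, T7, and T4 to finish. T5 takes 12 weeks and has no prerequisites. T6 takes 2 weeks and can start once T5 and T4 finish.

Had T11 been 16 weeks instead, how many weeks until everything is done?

Actual critical path: T5→T6→T7→T8→T10→T13 = 12+2+4+2+8+4 = 32 ⇒ 32 weeks.
T11 is off the critical path — its longest chain is 30 weeks, giving 2 of slack.
New critical path: T5→T6→T7→T9→T11 = 12+2+4+2+16 = 36 ⇒ 36 weeks.

36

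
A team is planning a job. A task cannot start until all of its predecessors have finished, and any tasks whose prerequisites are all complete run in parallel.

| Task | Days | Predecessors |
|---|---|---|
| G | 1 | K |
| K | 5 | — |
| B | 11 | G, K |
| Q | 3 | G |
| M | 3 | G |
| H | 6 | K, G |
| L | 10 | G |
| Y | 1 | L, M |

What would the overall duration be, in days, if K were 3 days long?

Actual critical path: K→G→L→Y = 5+1+10+1 = 17 ⇒ 17 days.
Since K is critical, the -2 change carries straight to that chain (now 15 days).
That remains the longest chain; total 15 days.

15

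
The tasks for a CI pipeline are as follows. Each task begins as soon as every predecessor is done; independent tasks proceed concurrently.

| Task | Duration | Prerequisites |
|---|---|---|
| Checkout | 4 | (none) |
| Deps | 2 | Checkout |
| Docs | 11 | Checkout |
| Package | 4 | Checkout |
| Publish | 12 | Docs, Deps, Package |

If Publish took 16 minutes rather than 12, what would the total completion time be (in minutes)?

Critical path before the change: Checkout→Docs→Publish = 4+11+12 = 27 giving 27 minutes.
Publish lies on that path, so at 16 minutes the path becomes 31 minutes.
The critical path is still Checkout→Docs→Publish; finish is now 31 minutes.

31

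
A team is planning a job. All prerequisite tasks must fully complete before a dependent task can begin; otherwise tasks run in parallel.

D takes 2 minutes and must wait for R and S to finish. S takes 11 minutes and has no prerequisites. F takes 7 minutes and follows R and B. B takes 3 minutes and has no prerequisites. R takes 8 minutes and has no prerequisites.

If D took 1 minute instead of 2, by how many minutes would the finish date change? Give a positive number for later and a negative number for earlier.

0

Actual critical path: R→F = 8+7 = 15 ⇒ 15 minutes.
D is off the critical path — its longest chain is 13 minutes, giving 2 of slack.
The critical path is still R→F; finish is now 15 minutes.
Change in finish: 15 − 15 = +0 minutes.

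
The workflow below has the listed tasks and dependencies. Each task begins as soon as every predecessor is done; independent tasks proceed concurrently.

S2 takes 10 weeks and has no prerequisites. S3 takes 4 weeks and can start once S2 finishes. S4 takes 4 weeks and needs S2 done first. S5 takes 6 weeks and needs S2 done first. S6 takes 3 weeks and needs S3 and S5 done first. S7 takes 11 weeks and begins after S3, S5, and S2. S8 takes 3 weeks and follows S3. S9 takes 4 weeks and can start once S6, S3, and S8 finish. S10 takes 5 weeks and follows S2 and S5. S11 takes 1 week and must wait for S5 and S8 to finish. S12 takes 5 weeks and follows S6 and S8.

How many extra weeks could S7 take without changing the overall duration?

0

S2→S5→S7 = 10+6+11 = 27 sets the makespan at 27 weeks.
S7 finishes as early as 27 and must finish by 27.
Slack of S7 = 16 − 16 = 0 weeks.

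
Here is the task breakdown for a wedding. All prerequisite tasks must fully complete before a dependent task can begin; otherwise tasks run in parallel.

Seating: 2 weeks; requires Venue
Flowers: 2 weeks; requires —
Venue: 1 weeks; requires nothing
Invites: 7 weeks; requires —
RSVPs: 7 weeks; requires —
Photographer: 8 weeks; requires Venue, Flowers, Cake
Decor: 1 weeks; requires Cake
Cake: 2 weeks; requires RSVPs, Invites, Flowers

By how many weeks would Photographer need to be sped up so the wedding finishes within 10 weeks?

Current finish: 17 weeks; target: 10.
Photographer is on every critical path, so each week cut from Photographer cuts the finish by one (this holds down to a finish of 10).
Need 17 − 10 = 7 weeks off Photographer → Photographer becomes 1 week, finish becomes 10.

7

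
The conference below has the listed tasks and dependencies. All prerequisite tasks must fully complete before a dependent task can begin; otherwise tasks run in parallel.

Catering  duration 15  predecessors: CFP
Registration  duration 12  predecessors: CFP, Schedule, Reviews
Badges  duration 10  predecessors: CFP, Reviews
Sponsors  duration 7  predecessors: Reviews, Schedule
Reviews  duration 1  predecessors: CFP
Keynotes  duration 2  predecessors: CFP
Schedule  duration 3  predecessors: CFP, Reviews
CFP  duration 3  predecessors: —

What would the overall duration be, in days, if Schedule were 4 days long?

20

Actual critical path: CFP→Reviews→Schedule→Registration = 3+1+3+12 = 19 ⇒ 19 days.
Schedule is on the critical path; changing it to 4 makes that path 20 days.
No other chain overtakes it, so the finish is 20 days.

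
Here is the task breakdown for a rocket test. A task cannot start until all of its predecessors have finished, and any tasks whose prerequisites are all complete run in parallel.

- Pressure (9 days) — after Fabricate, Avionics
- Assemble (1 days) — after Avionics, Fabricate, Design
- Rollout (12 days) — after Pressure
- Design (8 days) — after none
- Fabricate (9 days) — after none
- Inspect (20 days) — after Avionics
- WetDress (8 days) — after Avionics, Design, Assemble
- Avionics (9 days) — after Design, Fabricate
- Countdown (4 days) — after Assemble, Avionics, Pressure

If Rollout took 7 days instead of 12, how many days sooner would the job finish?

Baseline: Fabricate→Avionics→Pressure→Rollout = 9+9+9+12 = 39 → 39 days.
Rollout lies on that path, so at 7 days the path becomes 34 days.
New critical path: Fabricate→Avionics→Inspect = 9+9+20 = 38 ⇒ 38 days.
Change in finish: 38 − 39 = -1 days.

1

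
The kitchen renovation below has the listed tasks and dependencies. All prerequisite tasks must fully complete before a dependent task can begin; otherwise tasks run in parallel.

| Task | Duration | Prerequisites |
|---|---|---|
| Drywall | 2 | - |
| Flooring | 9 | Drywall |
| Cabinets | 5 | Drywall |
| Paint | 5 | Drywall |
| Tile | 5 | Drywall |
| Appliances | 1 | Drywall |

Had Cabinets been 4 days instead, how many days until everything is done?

The binding path is Drywall→Flooring = 2+9 = 11; finish at 11 days.
Cabinets is off the critical path — its longest chain is 7 days, giving 4 of slack.
The critical path is still Drywall→Flooring; finish is now 11 days.

11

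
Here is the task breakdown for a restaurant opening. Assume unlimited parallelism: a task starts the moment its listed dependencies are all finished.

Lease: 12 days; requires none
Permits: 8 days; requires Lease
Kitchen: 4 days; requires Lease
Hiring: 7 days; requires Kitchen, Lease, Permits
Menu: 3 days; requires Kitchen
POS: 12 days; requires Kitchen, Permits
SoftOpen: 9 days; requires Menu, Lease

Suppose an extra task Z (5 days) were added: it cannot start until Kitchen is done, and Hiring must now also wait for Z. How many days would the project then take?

Originally the project takes 32 days.
With Z inserted, Hiring now waits for max(Kitchen, Lease, Permits, Z).
New critical path: Lease→Permits→POS = 12+8+12 = 32 ⇒ 32 days.

32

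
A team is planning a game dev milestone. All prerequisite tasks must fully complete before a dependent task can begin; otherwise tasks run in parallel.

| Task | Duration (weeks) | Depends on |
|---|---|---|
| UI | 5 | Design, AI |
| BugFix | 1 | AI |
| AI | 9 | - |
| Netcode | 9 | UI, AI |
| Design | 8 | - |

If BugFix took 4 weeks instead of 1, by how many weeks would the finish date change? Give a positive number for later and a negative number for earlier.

The binding path is AI→UI→Netcode = 9+5+9 = 23; finish at 23 weeks.
BugFix has 13 weeks of float (longest path through it is 10).
That remains the longest chain; total 23 weeks.
Change in finish: 23 − 23 = +0 weeks.

0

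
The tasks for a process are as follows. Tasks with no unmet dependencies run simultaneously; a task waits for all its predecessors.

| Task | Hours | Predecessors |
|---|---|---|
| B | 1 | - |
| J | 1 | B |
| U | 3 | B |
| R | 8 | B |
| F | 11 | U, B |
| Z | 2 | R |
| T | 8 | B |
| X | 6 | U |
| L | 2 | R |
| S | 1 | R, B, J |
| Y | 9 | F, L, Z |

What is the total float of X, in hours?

The longest chain is B→U→F→Y = 1+3+11+9 = 24; overall finish 24 hours.
The longest chain containing X totals 10 hours.
So X can slip 24 − 10 = 14 hours.

14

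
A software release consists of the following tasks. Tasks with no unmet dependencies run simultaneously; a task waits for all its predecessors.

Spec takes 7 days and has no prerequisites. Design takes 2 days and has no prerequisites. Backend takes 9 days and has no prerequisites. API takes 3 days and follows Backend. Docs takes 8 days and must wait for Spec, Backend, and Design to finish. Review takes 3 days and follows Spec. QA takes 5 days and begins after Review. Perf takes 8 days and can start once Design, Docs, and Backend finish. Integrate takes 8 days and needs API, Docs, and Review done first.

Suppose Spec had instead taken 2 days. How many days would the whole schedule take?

Baseline: Backend→Docs→Perf = 9+8+8 = 25 → 25 days.
Spec has 2 days of float (longest path through it is 23).
That remains the longest chain; total 25 days.

25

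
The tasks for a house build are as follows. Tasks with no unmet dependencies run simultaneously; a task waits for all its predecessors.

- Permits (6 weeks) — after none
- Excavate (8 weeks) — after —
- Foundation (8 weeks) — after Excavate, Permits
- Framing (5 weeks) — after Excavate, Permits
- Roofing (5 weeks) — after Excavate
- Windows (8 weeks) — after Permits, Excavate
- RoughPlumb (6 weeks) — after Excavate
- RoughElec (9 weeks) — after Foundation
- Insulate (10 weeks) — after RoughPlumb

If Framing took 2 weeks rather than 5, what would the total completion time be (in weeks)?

Baseline: Excavate→Foundation→RoughElec = 8+8+9 = 25 → 25 weeks.
Framing has 12 weeks of float (longest path through it is 13).
The critical path is still Excavate→Foundation→RoughElec; finish is now 25 weeks.

25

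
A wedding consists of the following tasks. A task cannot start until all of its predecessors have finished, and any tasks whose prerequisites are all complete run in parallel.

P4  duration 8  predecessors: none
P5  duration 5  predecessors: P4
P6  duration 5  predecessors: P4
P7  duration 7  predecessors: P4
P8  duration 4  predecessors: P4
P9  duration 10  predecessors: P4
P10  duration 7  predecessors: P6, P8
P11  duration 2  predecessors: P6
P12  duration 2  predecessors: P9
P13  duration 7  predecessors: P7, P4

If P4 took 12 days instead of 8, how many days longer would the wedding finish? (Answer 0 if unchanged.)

As given, the longest chain is P4→P7→P13 = 8+7+7 = 22, so the finish is 22 days.
P4 is on the critical path; changing it to 12 makes that path 26 days.
The critical path is still P4→P7→P13; finish is now 26 days.
Change in finish: 26 − 22 = +4 days.

4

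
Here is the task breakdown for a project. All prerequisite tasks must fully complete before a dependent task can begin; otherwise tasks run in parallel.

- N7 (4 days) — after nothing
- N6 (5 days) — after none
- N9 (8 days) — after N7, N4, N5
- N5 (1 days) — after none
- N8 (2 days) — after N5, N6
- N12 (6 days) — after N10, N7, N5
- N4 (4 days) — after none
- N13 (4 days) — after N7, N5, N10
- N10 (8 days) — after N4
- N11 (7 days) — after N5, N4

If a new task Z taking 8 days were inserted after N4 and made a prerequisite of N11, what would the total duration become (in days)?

19

Originally the job takes 18 days.
With Z inserted, N11 now waits for max(N5, N4, Z).
New critical path: N4→Z→N11 = 4+8+7 = 19 ⇒ 19 days.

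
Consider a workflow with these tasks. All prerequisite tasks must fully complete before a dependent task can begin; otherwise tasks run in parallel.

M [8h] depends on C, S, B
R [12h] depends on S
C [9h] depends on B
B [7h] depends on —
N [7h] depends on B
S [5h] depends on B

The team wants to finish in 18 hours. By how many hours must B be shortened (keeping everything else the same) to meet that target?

6

Current finish: 24 hours; target: 18.
B is on every critical path, so each hour cut from B cuts the finish by one (this holds down to a finish of 18).
Need 24 − 18 = 6 hours off B → B becomes 1 hour, finish becomes 18.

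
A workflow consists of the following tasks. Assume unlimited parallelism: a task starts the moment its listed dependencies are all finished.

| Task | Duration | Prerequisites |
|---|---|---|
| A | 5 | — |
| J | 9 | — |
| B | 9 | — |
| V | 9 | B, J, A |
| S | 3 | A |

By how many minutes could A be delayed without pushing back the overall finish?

Critical path: J→V = 9+9 = 18, so the finish is 18 minutes.
Longest path through A: 14 minutes (earliest finish 5, latest finish 9).
Float = 18 − 14 = 4.

4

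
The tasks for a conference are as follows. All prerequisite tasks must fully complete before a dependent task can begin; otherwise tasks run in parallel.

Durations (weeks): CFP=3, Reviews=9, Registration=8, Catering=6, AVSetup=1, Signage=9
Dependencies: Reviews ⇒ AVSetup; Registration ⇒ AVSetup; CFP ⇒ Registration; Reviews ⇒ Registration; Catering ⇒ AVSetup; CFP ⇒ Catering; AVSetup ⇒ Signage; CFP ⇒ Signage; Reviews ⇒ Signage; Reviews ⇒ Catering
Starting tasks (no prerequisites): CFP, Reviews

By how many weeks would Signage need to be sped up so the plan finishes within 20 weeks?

7

Current finish: 27 weeks; target: 20.
Signage is on every critical path, so each week cut from Signage cuts the finish by one (this holds down to a finish of 19).
Need 27 − 20 = 7 weeks off Signage → Signage becomes 2 weeks, finish becomes 20.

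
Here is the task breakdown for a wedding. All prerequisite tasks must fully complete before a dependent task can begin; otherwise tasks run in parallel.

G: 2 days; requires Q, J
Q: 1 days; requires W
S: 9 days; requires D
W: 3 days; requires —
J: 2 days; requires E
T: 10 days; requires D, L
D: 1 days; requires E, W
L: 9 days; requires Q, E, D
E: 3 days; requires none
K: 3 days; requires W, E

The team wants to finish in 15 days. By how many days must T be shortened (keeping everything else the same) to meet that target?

8

Current finish: 23 days; target: 15.
T is on every critical path, so each day cut from T cuts the finish by one (this holds down to a finish of 14).
Need 23 − 15 = 8 days off T → T becomes 2 days, finish becomes 15.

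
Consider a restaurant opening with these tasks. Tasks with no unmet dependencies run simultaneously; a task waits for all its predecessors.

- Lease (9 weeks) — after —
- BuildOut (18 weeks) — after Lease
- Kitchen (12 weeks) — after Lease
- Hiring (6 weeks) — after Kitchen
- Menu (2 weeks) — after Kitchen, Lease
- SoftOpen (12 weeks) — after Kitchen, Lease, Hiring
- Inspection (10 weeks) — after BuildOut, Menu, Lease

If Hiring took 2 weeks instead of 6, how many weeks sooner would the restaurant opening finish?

Actual critical path: Lease→Kitchen→Hiring→SoftOpen = 9+12+6+12 = 39 ⇒ 39 weeks.
Hiring is on the critical path; changing it to 2 makes that path 35 weeks.
New critical path: Lease→BuildOut→Inspection = 9+18+10 = 37 ⇒ 37 weeks.
Change in finish: 37 − 39 = -2 weeks.

2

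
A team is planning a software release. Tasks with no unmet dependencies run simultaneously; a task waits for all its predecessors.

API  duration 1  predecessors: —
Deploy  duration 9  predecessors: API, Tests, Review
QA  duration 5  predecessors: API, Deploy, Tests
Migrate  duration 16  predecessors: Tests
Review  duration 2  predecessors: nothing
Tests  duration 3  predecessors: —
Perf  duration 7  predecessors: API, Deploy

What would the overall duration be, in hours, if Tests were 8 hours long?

As given, the longest chain is Tests→Deploy→Perf = 3+9+7 = 19, so the finish is 19 hours.
Tests lies on that path, so at 8 hours the path becomes 24 hours.
No other chain overtakes it, so the finish is 24 hours.

24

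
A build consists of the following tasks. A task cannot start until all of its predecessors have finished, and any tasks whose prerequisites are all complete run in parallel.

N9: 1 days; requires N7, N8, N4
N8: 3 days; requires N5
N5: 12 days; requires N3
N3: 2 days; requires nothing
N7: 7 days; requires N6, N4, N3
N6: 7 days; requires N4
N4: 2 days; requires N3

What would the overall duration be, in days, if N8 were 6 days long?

As given, the longest chain is N3→N4→N6→N7→N9 = 2+2+7+7+1 = 19, so the finish is 19 days.
N8 has 1 day of float (longest path through it is 18).
Now N3→N5→N8→N9 = 2+12+6+1 = 21 is longest, so the finish becomes 21 days.

21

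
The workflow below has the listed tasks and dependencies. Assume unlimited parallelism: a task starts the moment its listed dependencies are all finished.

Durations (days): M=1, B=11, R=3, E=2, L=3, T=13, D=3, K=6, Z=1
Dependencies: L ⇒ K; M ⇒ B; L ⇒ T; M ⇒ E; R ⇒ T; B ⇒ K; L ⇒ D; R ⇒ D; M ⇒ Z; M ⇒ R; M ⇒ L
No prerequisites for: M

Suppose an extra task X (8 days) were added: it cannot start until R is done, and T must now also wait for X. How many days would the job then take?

25

Originally the job takes 18 days.
With X inserted, T now waits for max(L, R, X).
New critical path: M→R→X→T = 1+3+8+13 = 25 ⇒ 25 days.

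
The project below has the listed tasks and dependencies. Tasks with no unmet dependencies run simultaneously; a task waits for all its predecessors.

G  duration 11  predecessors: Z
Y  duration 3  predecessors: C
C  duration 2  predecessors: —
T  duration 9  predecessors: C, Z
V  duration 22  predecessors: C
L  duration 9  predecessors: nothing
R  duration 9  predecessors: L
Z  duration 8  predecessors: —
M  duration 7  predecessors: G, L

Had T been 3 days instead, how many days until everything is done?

As given, the longest chain is Z→G→M = 8+11+7 = 26, so the finish is 26 days.
T has 9 days of float (longest path through it is 17).
No other chain overtakes it, so the finish is 26 days.

26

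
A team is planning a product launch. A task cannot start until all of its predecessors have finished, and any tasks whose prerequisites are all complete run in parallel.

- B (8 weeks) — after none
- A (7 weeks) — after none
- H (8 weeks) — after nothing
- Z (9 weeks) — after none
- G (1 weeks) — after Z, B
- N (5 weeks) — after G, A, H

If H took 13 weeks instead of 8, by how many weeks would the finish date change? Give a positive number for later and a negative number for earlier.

3

As given, the longest chain is Z→G→N = 9+1+5 = 15, so the finish is 15 weeks.
H has 2 weeks of float (longest path through it is 13).
New critical path: H→N = 13+5 = 18 ⇒ 18 weeks.
Change in finish: 18 − 15 = +3 weeks.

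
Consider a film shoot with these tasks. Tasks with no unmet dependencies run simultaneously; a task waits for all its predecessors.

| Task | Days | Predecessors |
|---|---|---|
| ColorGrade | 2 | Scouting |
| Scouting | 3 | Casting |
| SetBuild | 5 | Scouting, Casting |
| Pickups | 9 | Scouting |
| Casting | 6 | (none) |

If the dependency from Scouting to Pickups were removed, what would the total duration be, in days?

Before: longest chain Casting→Scouting→Pickups = 6+3+9 = 18, finish 18.
Without Scouting→Pickups, Pickups's earliest start moves from 9 to 0.
After: Casting→Scouting→SetBuild = 6+3+5 = 14 → 14 days.

14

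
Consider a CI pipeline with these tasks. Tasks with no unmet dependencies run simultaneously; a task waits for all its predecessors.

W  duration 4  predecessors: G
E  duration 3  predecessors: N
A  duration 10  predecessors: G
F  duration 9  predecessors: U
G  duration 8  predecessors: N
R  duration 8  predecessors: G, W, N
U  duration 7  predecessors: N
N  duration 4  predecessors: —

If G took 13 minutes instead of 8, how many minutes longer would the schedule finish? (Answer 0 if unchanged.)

Baseline: N→G→W→R = 4+8+4+8 = 24 → 24 minutes.
G lies on that path, so at 13 minutes the path becomes 29 minutes.
That remains the longest chain; total 29 minutes.
Change in finish: 29 − 24 = +5 minutes.

5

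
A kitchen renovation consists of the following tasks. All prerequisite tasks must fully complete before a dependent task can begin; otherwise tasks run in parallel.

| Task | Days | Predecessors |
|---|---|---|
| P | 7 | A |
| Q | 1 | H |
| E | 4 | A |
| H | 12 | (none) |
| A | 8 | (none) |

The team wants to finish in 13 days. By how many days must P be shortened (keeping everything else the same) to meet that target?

2

Current finish: 15 days; target: 13.
P is on every critical path, so each day cut from P cuts the finish by one (this holds down to a finish of 13).
Need 15 − 13 = 2 days off P → P becomes 5 days, finish becomes 13.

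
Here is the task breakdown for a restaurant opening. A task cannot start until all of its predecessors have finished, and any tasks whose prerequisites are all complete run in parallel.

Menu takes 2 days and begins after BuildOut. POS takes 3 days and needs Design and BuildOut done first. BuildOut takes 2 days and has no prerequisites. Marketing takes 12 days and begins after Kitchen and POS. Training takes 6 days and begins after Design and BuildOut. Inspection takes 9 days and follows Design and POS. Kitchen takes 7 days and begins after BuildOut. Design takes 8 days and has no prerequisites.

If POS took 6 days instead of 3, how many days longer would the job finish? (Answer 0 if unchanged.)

The binding path is Design→POS→Marketing = 8+3+12 = 23; finish at 23 days.
Since POS is critical, the +3 change carries straight to that chain (now 26 days).
That remains the longest chain; total 26 days.
Change in finish: 26 − 23 = +3 days.

3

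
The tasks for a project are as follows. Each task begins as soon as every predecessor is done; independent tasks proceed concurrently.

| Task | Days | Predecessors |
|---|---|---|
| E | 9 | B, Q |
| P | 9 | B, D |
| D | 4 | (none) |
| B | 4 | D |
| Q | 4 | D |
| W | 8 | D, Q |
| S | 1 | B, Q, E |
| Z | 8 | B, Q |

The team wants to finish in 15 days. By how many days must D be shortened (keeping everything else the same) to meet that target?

3

Current finish: 18 days; target: 15.
D is on every critical path, so each day cut from D cuts the finish by one (this holds down to a finish of 15).
Need 18 − 15 = 3 days off D → D becomes 1 day, finish becomes 15.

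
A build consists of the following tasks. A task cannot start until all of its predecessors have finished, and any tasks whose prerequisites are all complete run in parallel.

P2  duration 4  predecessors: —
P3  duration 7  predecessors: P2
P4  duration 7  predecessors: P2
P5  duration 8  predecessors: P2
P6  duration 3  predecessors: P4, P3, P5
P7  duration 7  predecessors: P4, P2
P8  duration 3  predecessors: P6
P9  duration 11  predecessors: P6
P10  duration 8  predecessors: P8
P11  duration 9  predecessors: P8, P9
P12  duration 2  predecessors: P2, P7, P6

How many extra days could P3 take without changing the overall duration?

1

P2→P5→P6→P9→P11 = 4+8+3+11+9 = 35 sets the makespan at 35 days.
P3 finishes as early as 11 and must finish by 12.
Slack of P3 = 5 − 4 = 1 day.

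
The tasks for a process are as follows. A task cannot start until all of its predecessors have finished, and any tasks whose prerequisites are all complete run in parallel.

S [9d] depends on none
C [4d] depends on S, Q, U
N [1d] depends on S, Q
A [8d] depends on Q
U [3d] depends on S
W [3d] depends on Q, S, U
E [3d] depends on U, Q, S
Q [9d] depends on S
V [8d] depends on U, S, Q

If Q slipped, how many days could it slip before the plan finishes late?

0

S→Q→A = 9+9+8 = 26 sets the makespan at 26 days.
The longest chain containing Q totals 26 days.
So Q can slip 18 − 18 = 0 days.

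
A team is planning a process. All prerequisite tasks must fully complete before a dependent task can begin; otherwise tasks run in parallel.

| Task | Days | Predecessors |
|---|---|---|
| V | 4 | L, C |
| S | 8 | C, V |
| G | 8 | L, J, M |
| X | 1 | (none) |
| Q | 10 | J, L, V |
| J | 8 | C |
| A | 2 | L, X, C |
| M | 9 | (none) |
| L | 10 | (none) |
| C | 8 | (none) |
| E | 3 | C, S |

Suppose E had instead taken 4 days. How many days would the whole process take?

Actual critical path: C→J→Q = 8+8+10 = 26 ⇒ 26 days.
E has 1 day of float (longest path through it is 25).
No other chain overtakes it, so the finish is 26 days.

26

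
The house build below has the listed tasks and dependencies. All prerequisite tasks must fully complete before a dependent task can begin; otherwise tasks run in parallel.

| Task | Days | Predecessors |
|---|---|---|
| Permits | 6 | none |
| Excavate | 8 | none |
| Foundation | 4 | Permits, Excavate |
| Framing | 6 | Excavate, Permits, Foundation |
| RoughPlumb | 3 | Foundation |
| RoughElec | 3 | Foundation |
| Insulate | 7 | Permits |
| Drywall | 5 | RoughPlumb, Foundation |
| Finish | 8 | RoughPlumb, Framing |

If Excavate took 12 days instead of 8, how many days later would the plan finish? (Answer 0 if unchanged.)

The binding path is Excavate→Foundation→Framing→Finish = 8+4+6+8 = 26; finish at 26 days.
Excavate is on the critical path; changing it to 12 makes that path 30 days.
No other chain overtakes it, so the finish is 30 days.
Change in finish: 30 − 26 = +4 days.

4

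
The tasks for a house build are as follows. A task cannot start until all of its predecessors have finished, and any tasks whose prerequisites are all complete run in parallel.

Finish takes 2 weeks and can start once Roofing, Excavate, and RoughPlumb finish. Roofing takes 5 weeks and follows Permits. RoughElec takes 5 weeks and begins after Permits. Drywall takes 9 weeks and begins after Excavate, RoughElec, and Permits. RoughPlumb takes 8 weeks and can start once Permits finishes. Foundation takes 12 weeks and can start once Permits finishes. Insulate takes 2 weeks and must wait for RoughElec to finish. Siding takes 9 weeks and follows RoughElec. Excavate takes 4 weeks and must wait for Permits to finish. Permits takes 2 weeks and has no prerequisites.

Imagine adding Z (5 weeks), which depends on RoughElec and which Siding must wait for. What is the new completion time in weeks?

Originally the plan takes 16 weeks.
With Z inserted, Siding now waits for max(RoughElec, Z).
New critical path: Permits→RoughElec→Z→Siding = 2+5+5+9 = 21 ⇒ 21 weeks.

21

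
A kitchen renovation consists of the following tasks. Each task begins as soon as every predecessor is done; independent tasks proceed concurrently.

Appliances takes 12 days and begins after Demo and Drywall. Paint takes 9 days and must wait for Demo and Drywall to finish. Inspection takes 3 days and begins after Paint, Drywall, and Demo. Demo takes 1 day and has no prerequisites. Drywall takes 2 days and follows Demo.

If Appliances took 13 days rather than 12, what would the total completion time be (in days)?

16

Actual critical path: Demo→Drywall→Appliances = 1+2+12 = 15 ⇒ 15 days.
Since Appliances is critical, the +1 change carries straight to that chain (now 16 days).
No other chain overtakes it, so the finish is 16 days.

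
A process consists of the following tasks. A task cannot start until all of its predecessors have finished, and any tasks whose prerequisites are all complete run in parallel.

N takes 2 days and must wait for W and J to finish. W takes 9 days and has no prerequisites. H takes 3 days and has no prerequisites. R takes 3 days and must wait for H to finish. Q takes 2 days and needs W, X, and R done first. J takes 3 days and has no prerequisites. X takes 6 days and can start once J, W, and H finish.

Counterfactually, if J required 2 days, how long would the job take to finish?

17

Critical path before the change: W→X→Q = 9+6+2 = 17 giving 17 days.
J is off the critical path — its longest chain is 11 days, giving 6 of slack.
No other chain overtakes it, so the finish is 17 days.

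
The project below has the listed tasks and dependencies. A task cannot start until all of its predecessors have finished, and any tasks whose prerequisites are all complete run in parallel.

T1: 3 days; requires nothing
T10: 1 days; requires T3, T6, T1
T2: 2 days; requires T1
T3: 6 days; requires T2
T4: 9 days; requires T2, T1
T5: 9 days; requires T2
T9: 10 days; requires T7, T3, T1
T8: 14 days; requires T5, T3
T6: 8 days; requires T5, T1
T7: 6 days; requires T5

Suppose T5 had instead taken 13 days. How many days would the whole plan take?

34

Critical path before the change: T1→T2→T5→T7→T9 = 3+2+9+6+10 = 30 giving 30 days.
Since T5 is critical, the +4 change carries straight to that chain (now 34 days).
No other chain overtakes it, so the finish is 34 days.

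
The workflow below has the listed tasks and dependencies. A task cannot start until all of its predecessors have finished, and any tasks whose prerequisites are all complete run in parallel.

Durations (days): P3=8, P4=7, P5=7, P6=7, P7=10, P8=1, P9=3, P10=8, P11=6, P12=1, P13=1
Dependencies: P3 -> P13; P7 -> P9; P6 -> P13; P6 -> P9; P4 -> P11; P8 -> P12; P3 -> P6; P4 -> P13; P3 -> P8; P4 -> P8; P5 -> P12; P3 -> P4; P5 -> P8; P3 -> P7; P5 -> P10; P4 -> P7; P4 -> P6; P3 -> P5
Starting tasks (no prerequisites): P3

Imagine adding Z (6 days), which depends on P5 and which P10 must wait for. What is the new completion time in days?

29

Originally the job takes 28 days.
With Z inserted, P10 now waits for max(P5, Z).
New critical path: P3→P5→Z→P10 = 8+7+6+8 = 29 ⇒ 29 days.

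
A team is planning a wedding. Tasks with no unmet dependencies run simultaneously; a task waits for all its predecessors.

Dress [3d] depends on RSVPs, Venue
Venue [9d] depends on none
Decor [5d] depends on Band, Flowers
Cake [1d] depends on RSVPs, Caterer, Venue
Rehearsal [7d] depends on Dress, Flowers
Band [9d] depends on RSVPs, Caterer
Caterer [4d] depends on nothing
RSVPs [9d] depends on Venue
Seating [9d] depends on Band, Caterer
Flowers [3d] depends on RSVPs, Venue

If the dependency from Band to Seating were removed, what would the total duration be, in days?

32

Before: longest chain Venue→RSVPs→Band→Seating = 9+9+9+9 = 36, finish 36.
Without Band→Seating, Seating's earliest start moves from 27 to 4.
The longest chain is now Venue→RSVPs→Band→Decor = 9+9+9+5 = 32, so the project takes 32 days.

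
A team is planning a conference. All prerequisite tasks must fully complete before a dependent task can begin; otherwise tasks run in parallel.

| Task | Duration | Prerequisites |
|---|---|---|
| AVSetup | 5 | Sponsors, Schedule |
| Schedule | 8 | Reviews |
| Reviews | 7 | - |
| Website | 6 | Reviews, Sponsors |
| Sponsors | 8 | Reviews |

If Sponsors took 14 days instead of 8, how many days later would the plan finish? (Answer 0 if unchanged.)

6

As given, the longest chain is Reviews→Sponsors→Website = 7+8+6 = 21, so the finish is 21 days.
Sponsors lies on that path, so at 14 days the path becomes 27 days.
That remains the longest chain; total 27 days.
Change in finish: 27 − 21 = +6 days.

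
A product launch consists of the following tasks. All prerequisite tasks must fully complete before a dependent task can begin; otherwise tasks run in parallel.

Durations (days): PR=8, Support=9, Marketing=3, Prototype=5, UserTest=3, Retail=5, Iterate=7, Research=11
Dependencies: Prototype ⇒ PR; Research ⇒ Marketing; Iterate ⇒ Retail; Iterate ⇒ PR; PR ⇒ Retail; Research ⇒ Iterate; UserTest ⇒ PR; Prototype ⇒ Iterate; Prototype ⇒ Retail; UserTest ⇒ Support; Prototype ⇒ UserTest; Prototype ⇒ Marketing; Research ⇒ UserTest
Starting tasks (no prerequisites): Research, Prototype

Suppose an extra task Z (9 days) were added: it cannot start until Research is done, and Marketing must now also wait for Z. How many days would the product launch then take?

31

Originally the product launch takes 31 days.
With Z inserted, Marketing now waits for max(Prototype, Research, Z).
New critical path: Research→Iterate→PR→Retail = 11+7+8+5 = 31 ⇒ 31 days.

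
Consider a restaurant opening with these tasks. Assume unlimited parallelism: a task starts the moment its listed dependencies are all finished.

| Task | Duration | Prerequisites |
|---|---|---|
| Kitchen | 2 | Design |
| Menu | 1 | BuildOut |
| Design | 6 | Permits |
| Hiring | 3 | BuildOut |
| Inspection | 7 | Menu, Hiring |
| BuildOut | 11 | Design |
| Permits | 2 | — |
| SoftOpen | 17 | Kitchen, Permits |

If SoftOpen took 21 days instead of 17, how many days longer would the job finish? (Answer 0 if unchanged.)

2

As given, the longest chain is Permits→Design→BuildOut→Hiring→Inspection = 2+6+11+3+7 = 29, so the finish is 29 days.
The longest path through SoftOpen is only 27 days, so SoftOpen has float 2.
New critical path: Permits→Design→Kitchen→SoftOpen = 2+6+2+21 = 31 ⇒ 31 days.
Change in finish: 31 − 29 = +2 days.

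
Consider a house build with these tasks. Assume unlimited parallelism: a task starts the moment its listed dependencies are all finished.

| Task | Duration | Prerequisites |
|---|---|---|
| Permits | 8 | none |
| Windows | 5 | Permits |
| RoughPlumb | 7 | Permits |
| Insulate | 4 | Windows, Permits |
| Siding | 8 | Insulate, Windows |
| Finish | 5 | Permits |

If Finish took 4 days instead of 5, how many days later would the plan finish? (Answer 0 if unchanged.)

Baseline: Permits→Windows→Insulate→Siding = 8+5+4+8 = 25 → 25 days.
Finish has 12 days of float (longest path through it is 13).
The critical path is still Permits→Windows→Insulate→Siding; finish is now 25 days.
Change in finish: 25 − 25 = +0 days.

0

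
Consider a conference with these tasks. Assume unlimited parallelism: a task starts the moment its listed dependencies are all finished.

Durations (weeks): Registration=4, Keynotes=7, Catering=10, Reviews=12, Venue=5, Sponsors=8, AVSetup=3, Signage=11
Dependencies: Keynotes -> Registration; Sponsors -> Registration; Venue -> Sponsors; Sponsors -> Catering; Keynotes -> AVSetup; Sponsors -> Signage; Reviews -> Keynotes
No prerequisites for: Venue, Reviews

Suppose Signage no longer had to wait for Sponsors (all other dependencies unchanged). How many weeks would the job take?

Original critical path: Venue→Sponsors→Signage = 5+8+11 = 24 ⇒ 24 weeks.
Without Sponsors→Signage, Signage's earliest start moves from 13 to 0.
The longest chain is now Venue→Sponsors→Catering = 5+8+10 = 23, so the job takes 23 weeks.

23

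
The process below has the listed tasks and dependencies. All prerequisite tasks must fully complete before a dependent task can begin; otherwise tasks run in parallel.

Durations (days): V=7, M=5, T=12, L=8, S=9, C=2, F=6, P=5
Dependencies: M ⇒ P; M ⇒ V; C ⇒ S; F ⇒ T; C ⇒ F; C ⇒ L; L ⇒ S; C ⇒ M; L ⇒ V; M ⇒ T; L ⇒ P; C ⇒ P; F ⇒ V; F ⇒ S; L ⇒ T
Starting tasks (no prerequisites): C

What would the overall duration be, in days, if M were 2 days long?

Actual critical path: C→L→T = 2+8+12 = 22 ⇒ 22 days.
M is off the critical path — its longest chain is 19 days, giving 3 of slack.
No other chain overtakes it, so the finish is 22 days.

22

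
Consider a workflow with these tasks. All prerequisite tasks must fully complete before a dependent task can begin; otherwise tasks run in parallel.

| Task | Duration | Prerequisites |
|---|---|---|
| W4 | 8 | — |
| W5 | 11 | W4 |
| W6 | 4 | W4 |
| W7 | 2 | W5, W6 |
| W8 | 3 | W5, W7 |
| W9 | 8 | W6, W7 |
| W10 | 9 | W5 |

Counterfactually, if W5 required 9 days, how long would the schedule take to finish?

Baseline: W4→W5→W7→W9 = 8+11+2+8 = 29 → 29 days.
W5 is on the critical path; changing it to 9 makes that path 27 days.
That remains the longest chain; total 27 days.

27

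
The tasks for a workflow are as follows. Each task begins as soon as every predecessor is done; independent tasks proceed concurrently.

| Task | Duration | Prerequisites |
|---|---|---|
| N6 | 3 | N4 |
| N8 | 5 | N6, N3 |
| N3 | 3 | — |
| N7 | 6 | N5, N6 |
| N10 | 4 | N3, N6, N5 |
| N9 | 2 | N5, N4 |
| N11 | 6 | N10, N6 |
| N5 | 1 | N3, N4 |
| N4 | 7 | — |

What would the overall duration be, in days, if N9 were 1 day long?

The binding path is N4→N6→N10→N11 = 7+3+4+6 = 20; finish at 20 days.
N9 is off the critical path — its longest chain is 10 days, giving 10 of slack.
No other chain overtakes it, so the finish is 20 days.

20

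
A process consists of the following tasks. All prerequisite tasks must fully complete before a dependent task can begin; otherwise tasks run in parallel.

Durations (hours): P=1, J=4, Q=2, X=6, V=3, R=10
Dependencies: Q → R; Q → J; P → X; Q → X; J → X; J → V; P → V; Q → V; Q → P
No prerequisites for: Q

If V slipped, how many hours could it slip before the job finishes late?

3

Q→J→X = 2+4+6 = 12 sets the makespan at 12 hours.
V finishes as early as 9 and must finish by 12.
Float = 12 − 9 = 3.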